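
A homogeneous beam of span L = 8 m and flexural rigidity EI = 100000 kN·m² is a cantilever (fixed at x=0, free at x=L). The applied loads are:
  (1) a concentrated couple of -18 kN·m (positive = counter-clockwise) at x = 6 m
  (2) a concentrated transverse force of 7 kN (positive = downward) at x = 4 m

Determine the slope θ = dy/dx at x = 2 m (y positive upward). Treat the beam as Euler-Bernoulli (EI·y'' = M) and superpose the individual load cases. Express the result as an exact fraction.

Load 1 — applied couple M₀=-18 kN·m at a=6 m (b=L-a=2):
  θ_1 = M₀x/EI  [x≤a] = (-18)·2/100000 = -9/25000 rad
Load 2 — point force P=7 kN at a=4 m (b=L-a=4):
  θ_2 = -Px(2a-x)/(2EI)  [x≤a] = -7·2·(2·4-2)/(2·100000) = -21/50000 rad
Superposition: θ = Σ θ_i = -39/50000 rad ≈ -0.000780 rad

θ(2) = -39/50000 rad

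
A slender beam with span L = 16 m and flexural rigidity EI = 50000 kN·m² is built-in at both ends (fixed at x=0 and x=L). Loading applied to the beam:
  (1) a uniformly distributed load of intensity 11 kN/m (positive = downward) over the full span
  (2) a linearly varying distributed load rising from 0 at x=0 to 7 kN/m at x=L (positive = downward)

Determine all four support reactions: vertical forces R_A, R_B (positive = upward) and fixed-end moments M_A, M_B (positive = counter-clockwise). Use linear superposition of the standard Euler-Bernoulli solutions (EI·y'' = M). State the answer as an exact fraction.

R_A = 524/5 kN, M_A = 1472/5 kN·m, R_B = 636/5 kN, M_B = -4864/15 kN·m

Load 1 — uniform load w=11 kN/m over full span:
  R_A = wL/2 = 11·16/2 = 88 kN
  M_A = wL²/12 = 11·16²/12 = 704/3 kN·m
  R_B = wL/2 = 11·16/2 = 88 kN
  M_B = -wL²/12 = -11·16²/12 = -704/3 kN·m
Load 2 — triangular load w₀=7 kN/m (0→w₀ over full span):
  R_A = 3w₀L/20 = 3·7·16/20 = 84/5 kN
  M_A = w₀L²/30 = 7·16²/30 = 896/15 kN·m
  R_B = 7w₀L/20 = 7·7·16/20 = 196/5 kN
  M_B = -w₀L²/20 = -7·16²/20 = -448/5 kN·m
Superposition: R_A = 524/5 kN, M_A = 1472/5 kN·m, R_B = 636/5 kN, M_B = -4864/15 kN·m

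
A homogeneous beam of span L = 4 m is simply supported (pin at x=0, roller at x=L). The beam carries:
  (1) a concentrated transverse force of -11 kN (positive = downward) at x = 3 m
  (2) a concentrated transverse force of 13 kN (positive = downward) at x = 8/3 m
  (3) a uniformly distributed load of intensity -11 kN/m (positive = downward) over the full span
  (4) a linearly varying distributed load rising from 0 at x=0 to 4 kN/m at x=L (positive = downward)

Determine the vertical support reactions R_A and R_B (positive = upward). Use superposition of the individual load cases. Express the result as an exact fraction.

R_A = -71/4 kN, R_B = -65/4 kN

Load 1 — point force P=-11 kN at a=3 m (b=L-a=1):
  R_A = Pb/L = (-11)·1/4 = -11/4 kN
  R_B = Pa/L = (-11)·3/4 = -33/4 kN
Load 2 — point force P=13 kN at a=8/3 m (b=L-a=4/3):
  R_A = Pb/L = 13·(4/3)/4 = 13/3 kN
  R_B = Pa/L = 13·(8/3)/4 = 26/3 kN
Load 3 — uniform load w=-11 kN/m over full span:
  R_A = wL/2 = (-11)·4/2 = -22 kN
  R_B = wL/2 = (-11)·4/2 = -22 kN
Load 4 — triangular load w₀=4 kN/m (0→w₀ over full span):
  R_A = w₀L/6 = 4·4/6 = 8/3 kN
  R_B = w₀L/3 = 4·4/3 = 16/3 kN
Superposition: R_A = -71/4 kN, R_B = -65/4 kN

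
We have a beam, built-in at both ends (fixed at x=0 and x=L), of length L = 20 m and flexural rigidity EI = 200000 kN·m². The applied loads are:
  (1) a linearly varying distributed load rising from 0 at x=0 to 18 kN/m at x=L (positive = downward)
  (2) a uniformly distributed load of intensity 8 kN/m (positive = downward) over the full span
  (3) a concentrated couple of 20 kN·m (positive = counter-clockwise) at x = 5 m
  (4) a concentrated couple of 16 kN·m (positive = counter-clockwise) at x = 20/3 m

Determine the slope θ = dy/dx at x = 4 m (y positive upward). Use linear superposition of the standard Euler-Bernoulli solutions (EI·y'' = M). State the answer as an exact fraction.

θ(4) = -1907/375000 rad

Load 1 — triangular load w₀=18 kN/m (0→w₀ over full span):
  θ_1 = -w₀(2x(L-x)(L-2x)(x+2L)+x²(L-x)²)/(120LEI) = -18·(2·4·(20-4)·(20-2·4)·(4+2·20)+4²·(20-4)²)/(120·20·200000) = -42/15625 rad
Load 2 — uniform load w=8 kN/m over full span:
  θ_2 = -wx(L-x)(L-2x)/(12EI) = -8·4·(20-4)·(20-2·4)/(12·200000) = -8/3125 rad
Load 3 — applied couple M₀=20 kN·m at a=5 m (b=L-a=15):
  θ_3 = (R_Ax²/2 - M_Ax)/EI  [x≤a] with R_A=9/8, M_A=-15/4 = ((9/8)·4²/2 - (-15/4)·4)/200000 = 3/25000 rad
Load 4 — applied couple M₀=16 kN·m at a=20/3 m (b=L-a=40/3):
  θ_4 = (R_Ax²/2 - M_Ax)/EI  [x≤a] with R_A=16/15, M_A=0 = ((16/15)·4²/2 - 0·4)/200000 = 2/46875 rad
Superposition: θ = Σ θ_i = -1907/375000 rad ≈ -0.005085 rad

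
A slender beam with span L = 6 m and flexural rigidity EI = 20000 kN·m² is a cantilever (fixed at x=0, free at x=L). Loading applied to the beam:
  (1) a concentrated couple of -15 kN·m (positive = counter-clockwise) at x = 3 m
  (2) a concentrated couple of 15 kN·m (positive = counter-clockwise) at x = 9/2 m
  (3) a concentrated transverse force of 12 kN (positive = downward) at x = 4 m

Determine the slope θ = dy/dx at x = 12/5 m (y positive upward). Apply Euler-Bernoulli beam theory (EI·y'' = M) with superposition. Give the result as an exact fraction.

θ(12/5) = -63/15625 rad

Load 1 — applied couple M₀=-15 kN·m at a=3 m (b=L-a=3):
  θ_1 = M₀x/EI  [x≤a] = (-15)·(12/5)/20000 = -9/5000 rad
Load 2 — applied couple M₀=15 kN·m at a=9/2 m (b=L-a=3/2):
  θ_2 = M₀x/EI  [x≤a] = 15·(12/5)/20000 = 9/5000 rad
Load 3 — point force P=12 kN at a=4 m (b=L-a=2):
  θ_3 = -Px(2a-x)/(2EI)  [x≤a] = -12·(12/5)·(2·4-(12/5))/(2·20000) = -63/15625 rad
Superposition: θ = Σ θ_i = -63/15625 rad ≈ -0.004032 rad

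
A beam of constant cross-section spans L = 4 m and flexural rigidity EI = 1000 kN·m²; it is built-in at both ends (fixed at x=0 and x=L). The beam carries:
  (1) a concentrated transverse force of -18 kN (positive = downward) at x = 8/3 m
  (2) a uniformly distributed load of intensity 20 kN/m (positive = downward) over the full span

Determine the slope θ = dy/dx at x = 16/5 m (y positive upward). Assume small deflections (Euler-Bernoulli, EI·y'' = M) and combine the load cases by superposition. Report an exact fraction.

θ(16/5) = 56/9375 rad

Load 1 — point force P=-18 kN at a=8/3 m (b=L-a=4/3):
  θ_1 = Pa²(L-x)(2bL-(3b+a)(L-x))/(2L³EI)  [x>a] = (-18)·(8/3)²·(4-(16/5))·(2·(4/3)·4-(3·(4/3)+(8/3))·(4-(16/5)))/(2·4³·1000) = -8/1875 rad
Load 2 — uniform load w=20 kN/m over full span:
  θ_2 = -wx(L-x)(L-2x)/(12EI) = -20·(16/5)·(4-(16/5))·(4-2·(16/5))/(12·1000) = 32/3125 rad
Superposition: θ = Σ θ_i = 56/9375 rad ≈ 0.005973 rad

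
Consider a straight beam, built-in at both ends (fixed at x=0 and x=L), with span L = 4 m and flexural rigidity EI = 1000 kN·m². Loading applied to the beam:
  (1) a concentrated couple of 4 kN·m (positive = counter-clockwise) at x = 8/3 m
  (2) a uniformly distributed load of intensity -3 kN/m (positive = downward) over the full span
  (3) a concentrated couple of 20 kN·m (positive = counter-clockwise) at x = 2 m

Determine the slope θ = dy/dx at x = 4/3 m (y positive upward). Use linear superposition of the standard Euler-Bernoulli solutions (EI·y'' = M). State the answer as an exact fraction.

Load 1 — applied couple M₀=4 kN·m at a=8/3 m (b=L-a=4/3):
  θ_1 = (R_Ax²/2 - M_Ax)/EI  [x≤a] with R_A=4/3, M_A=4/3 = ((4/3)·(4/3)²/2 - (4/3)·(4/3))/1000 = -2/3375 rad
Load 2 — uniform load w=-3 kN/m over full span:
  θ_2 = -wx(L-x)(L-2x)/(12EI) = -(-3)·(4/3)·(4-(4/3))·(4-2·(4/3))/(12·1000) = 4/3375 rad
Load 3 — applied couple M₀=20 kN·m at a=2 m (b=L-a=2):
  θ_3 = (R_Ax²/2 - M_Ax)/EI  [x≤a] with R_A=15/2, M_A=5 = ((15/2)·(4/3)²/2 - 5·(4/3))/1000 = 0 rad
Superposition: θ = Σ θ_i = 2/3375 rad ≈ 0.000593 rad

θ(4/3) = 2/3375 rad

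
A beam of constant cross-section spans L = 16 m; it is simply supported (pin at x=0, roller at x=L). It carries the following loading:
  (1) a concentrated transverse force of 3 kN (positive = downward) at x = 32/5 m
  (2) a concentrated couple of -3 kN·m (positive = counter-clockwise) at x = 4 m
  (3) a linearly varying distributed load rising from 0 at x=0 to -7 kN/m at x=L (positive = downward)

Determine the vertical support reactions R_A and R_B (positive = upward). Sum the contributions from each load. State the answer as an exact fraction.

R_A = -4093/240 kN, R_B = -8627/240 kN

Load 1 — point force P=3 kN at a=32/5 m (b=L-a=48/5):
  R_A = Pb/L = 3·(48/5)/16 = 9/5 kN
  R_B = Pa/L = 3·(32/5)/16 = 6/5 kN
Load 2 — applied couple M₀=-3 kN·m at a=4 m (b=L-a=12):
  R_A = M₀/L = (-3)/16 = -3/16 kN
  R_B = -M₀/L = -(-3)/16 = 3/16 kN
Load 3 — triangular load w₀=-7 kN/m (0→w₀ over full span):
  R_A = w₀L/6 = (-7)·16/6 = -56/3 kN
  R_B = w₀L/3 = (-7)·16/3 = -112/3 kN
Superposition: R_A = -4093/240 kN, R_B = -8627/240 kN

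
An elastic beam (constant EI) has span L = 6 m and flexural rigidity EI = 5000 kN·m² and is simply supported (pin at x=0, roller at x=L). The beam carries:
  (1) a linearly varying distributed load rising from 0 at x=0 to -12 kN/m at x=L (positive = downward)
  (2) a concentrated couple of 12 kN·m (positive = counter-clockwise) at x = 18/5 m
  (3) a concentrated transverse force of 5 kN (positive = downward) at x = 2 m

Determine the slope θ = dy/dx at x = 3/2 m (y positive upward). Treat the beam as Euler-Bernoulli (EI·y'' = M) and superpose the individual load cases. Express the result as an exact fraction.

Load 1 — triangular load w₀=-12 kN/m (0→w₀ over full span):
  θ_1 = -w₀(7L⁴-30L²x²+15x⁴)/(360LEI) = -(-12)·(7·6⁴-30·6²·(3/2)²+15·(3/2)⁴)/(360·6·5000) = 11943/1600000 rad
Load 2 — applied couple M₀=12 kN·m at a=18/5 m (b=L-a=12/5):
  θ_2 = (M₀x²/(2L)+C₁)/EI  [x≤a] with C₁=M₀(3b²-L²)/(6L)=-156/25 = (12·(3/2)²/(2·6)+(-156/25))/5000 = -399/500000 rad
Load 3 — point force P=5 kN at a=2 m (b=L-a=4):
  θ_3 = -Pb(L²-b²-3x²)/(6LEI)  [x≤a] = -5·4·(6²-4²-3·(3/2)²)/(6·6·5000) = -53/36000 rad
Superposition: θ = Σ θ_i = 373979/72000000 rad ≈ 0.005194 rad

θ(3/2) = 373979/72000000 rad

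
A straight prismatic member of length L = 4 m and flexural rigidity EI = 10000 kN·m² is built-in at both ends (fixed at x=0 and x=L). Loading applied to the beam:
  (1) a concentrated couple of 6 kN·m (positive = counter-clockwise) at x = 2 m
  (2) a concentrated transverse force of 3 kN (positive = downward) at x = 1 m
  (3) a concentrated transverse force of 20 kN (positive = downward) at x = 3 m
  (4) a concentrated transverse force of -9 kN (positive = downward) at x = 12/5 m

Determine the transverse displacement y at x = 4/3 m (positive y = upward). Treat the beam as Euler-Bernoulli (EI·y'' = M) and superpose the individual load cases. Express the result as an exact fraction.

y(4/3) = -1571/12656250 m

Load 1 — applied couple M₀=6 kN·m at a=2 m (b=L-a=2):
  y_1 = (R_Ax³/6 - M_Ax²/2)/EI  [x≤a] with R_A=9/4, M_A=3/2 = ((9/4)·(4/3)³/6 - (3/2)·(4/3)²/2)/10000 = -1/22500 m
Load 2 — point force P=3 kN at a=1 m (b=L-a=3):
  y_2 = -Pa²(L-x)²(3bL-(3b+a)(L-x))/(6L³EI)  [x>a] = -3·1²·(4-(4/3))²·(3·3·4-(3·3+1)·(4-(4/3)))/(6·4³·10000) = -7/135000 m
Load 3 — point force P=20 kN at a=3 m (b=L-a=1):
  y_3 = -Pb²x²(3aL-(3a+b)x)/(6L³EI)  [x≤a] = -20·1²·(4/3)²·(3·3·4-(3·3+1)·(4/3))/(6·4³·10000) = -17/81000 m
Load 4 — point force P=-9 kN at a=12/5 m (b=L-a=8/5):
  y_4 = -Pb²x²(3aL-(3a+b)x)/(6L³EI)  [x≤a] = -(-9)·(8/5)²·(4/3)²·(3·(12/5)·4-(3·(12/5)+(8/5))·(4/3))/(6·4³·10000) = 128/703125 m
Superposition: y = Σ y_i = -1571/12656250 m ≈ -0.000124 m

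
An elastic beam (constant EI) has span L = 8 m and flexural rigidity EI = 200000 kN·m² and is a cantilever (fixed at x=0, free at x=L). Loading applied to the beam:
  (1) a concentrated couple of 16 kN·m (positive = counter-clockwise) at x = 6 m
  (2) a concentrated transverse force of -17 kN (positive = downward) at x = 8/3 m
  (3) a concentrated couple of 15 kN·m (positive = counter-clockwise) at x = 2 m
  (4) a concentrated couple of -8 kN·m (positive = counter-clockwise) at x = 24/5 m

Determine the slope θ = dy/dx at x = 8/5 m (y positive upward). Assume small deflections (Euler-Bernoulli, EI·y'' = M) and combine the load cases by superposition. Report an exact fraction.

Load 1 — applied couple M₀=16 kN·m at a=6 m (b=L-a=2):
  θ_1 = M₀x/EI  [x≤a] = 16·(8/5)/200000 = 2/15625 rad
Load 2 — point force P=-17 kN at a=8/3 m (b=L-a=16/3):
  θ_2 = -Px(2a-x)/(2EI)  [x≤a] = -(-17)·(8/5)·(2·(8/3)-(8/5))/(2·200000) = 119/468750 rad
Load 3 — applied couple M₀=15 kN·m at a=2 m (b=L-a=6):
  θ_3 = M₀x/EI  [x≤a] = 15·(8/5)/200000 = 3/25000 rad
Load 4 — applied couple M₀=-8 kN·m at a=24/5 m (b=L-a=16/5):
  θ_4 = M₀x/EI  [x≤a] = (-8)·(8/5)/200000 = -1/15625 rad
Superposition: θ = Σ θ_i = 821/1875000 rad ≈ 0.000438 rad

θ(8/5) = 821/1875000 rad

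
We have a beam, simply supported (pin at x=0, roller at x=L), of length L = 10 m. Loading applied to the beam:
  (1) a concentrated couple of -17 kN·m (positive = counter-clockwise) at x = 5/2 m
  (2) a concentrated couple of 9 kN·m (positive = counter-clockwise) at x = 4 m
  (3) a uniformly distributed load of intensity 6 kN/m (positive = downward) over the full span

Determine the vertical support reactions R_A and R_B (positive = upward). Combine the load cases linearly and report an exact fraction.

R_A = 146/5 kN, R_B = 154/5 kN

Load 1 — applied couple M₀=-17 kN·m at a=5/2 m (b=L-a=15/2):
  R_A = M₀/L = (-17)/10 = -17/10 kN
  R_B = -M₀/L = -(-17)/10 = 17/10 kN
Load 2 — applied couple M₀=9 kN·m at a=4 m (b=L-a=6):
  R_A = M₀/L = 9/10 kN
  R_B = -M₀/L = -9/10 kN
Load 3 — uniform load w=6 kN/m over full span:
  R_A = wL/2 = 6·10/2 = 30 kN
  R_B = wL/2 = 6·10/2 = 30 kN
Superposition: R_A = 146/5 kN, R_B = 154/5 kN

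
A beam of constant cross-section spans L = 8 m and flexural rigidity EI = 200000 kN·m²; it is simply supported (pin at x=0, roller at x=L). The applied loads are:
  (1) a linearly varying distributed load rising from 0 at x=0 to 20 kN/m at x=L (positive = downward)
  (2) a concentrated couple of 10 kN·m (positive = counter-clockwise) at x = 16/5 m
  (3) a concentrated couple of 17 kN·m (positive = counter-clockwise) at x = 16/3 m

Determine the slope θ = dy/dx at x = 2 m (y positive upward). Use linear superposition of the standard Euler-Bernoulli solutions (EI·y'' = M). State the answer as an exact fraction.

Load 1 — triangular load w₀=20 kN/m (0→w₀ over full span):
  θ_1 = -w₀(7L⁴-30L²x²+15x⁴)/(360LEI) = -20·(7·8⁴-30·8²·2²+15·2⁴)/(360·8·200000) = -1327/1800000 rad
Load 2 — applied couple M₀=10 kN·m at a=16/5 m (b=L-a=24/5):
  θ_2 = (M₀x²/(2L)+C₁)/EI  [x≤a] with C₁=M₀(3b²-L²)/(6L)=16/15 = (10·2²/(2·8)+(16/15))/200000 = 107/6000000 rad
Load 3 — applied couple M₀=17 kN·m at a=16/3 m (b=L-a=8/3):
  θ_3 = (M₀x²/(2L)+C₁)/EI  [x≤a] with C₁=M₀(3b²-L²)/(6L)=-136/9 = (17·2²/(2·8)+(-136/9))/200000 = -391/7200000 rad
Superposition: θ = Σ θ_i = -27853/36000000 rad ≈ -0.000774 rad

θ(2) = -27853/36000000 rad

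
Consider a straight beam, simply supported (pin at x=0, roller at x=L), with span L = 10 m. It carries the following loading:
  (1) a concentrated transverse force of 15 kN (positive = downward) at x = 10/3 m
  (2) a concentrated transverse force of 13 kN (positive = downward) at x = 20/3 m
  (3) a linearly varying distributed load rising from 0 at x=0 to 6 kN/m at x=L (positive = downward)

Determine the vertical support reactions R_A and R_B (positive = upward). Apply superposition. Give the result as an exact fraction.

R_A = 73/3 kN, R_B = 101/3 kN

Load 1 — point force P=15 kN at a=10/3 m (b=L-a=20/3):
  R_A = Pb/L = 15·(20/3)/10 = 10 kN
  R_B = Pa/L = 15·(10/3)/10 = 5 kN
Load 2 — point force P=13 kN at a=20/3 m (b=L-a=10/3):
  R_A = Pb/L = 13·(10/3)/10 = 13/3 kN
  R_B = Pa/L = 13·(20/3)/10 = 26/3 kN
Load 3 — triangular load w₀=6 kN/m (0→w₀ over full span):
  R_A = w₀L/6 = 6·10/6 = 10 kN
  R_B = w₀L/3 = 6·10/3 = 20 kN
Superposition: R_A = 73/3 kN, R_B = 101/3 kN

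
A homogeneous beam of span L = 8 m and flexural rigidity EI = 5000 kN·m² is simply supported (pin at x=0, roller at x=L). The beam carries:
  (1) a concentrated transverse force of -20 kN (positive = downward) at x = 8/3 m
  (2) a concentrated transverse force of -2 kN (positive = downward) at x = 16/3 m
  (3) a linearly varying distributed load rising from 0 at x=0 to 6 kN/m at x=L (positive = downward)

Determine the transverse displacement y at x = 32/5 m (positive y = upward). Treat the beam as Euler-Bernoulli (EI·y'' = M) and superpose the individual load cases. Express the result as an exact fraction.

Load 1 — point force P=-20 kN at a=8/3 m (b=L-a=16/3):
  y_1 = -Pa(L-x)(2Lx-a²-x²)/(6LEI)  [x>a] = -(-20)·(8/3)·(8-(32/5))·(2·8·(32/5)-(8/3)²-(32/5)²)/(6·8·5000) = 24448/1265625 m
Load 2 — point force P=-2 kN at a=16/3 m (b=L-a=8/3):
  y_2 = -Pa(L-x)(2Lx-a²-x²)/(6LEI)  [x>a] = -(-2)·(16/3)·(8-(32/5))·(2·8·(32/5)-(16/3)²-(32/5)²)/(6·8·5000) = 14848/6328125 m
Load 3 — triangular load w₀=6 kN/m (0→w₀ over full span):
  y_3 = -w₀x(7L⁴-10L²x²+3x⁴)/(360LEI) = -6·(32/5)·(7·8⁴-10·8²·(32/5)²+3·(32/5)⁴)/(360·8·5000) = -195072/9765625 m
Superposition: y = Σ y_i = 148352/87890625 m ≈ 0.001688 m

y(32/5) = 148352/87890625 m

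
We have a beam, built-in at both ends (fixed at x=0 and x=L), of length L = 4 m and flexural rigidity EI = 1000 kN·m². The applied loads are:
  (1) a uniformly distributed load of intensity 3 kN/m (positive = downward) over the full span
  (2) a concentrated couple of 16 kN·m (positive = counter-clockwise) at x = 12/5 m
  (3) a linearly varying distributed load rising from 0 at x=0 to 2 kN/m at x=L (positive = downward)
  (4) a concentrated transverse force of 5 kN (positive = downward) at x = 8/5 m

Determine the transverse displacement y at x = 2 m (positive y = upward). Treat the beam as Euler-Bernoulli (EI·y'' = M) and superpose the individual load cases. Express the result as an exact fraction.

y(2) = -21/3125 m

Load 1 — uniform load w=3 kN/m over full span:
  y_1 = -wx²(L-x)²/(24EI) = -3·2²·(4-2)²/(24·1000) = -1/500 m
Load 2 — applied couple M₀=16 kN·m at a=12/5 m (b=L-a=8/5):
  y_2 = (R_Ax³/6 - M_Ax²/2)/EI  [x≤a] with R_A=144/25, M_A=128/25 = ((144/25)·2³/6 - (128/25)·2²/2)/1000 = -8/3125 m
Load 3 — triangular load w₀=2 kN/m (0→w₀ over full span):
  y_3 = -w₀x²(L-x)²(x+2L)/(120LEI) = -2·2²·(4-2)²·(2+2·4)/(120·4·1000) = -1/1500 m
Load 4 — point force P=5 kN at a=8/5 m (b=L-a=12/5):
  y_4 = -Pa²(L-x)²(3bL-(3b+a)(L-x))/(6L³EI)  [x>a] = -5·(8/5)²·(4-2)²·(3·(12/5)·4-(3·(12/5)+(8/5))·(4-2))/(6·4³·1000) = -14/9375 m
Superposition: y = Σ y_i = -21/3125 m ≈ -0.006720 m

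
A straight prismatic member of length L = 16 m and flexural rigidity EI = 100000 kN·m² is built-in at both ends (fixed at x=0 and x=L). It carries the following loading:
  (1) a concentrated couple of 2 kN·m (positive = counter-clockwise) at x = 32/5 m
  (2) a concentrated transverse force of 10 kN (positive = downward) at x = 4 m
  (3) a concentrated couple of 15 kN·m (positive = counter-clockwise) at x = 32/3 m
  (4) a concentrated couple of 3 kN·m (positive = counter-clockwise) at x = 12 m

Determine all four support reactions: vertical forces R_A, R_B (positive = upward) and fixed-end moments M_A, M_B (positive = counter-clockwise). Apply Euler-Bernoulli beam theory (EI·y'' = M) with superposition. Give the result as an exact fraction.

R_A = 32251/3200 kN, M_A = 11471/400 kN·m, R_B = -251/3200 kN, M_B = -2969/400 kN·m

Load 1 — applied couple M₀=2 kN·m at a=32/5 m (b=L-a=48/5):
  R_A = 6M₀ab/L³ = 6·2·(32/5)·(48/5)/16³ = 9/50 kN
  M_A = M₀b(2a-b)/L² = 2·(48/5)·(2·(32/5)-(48/5))/16² = 6/25 kN·m
  R_B = -6M₀ab/L³ = -6·2·(32/5)·(48/5)/16³ = -9/50 kN
  M_B = M₀a(2b-a)/L² = 2·(32/5)·(2·(48/5)-(32/5))/16² = 16/25 kN·m
Load 2 — point force P=10 kN at a=4 m (b=L-a=12):
  R_A = Pb²(3a+b)/L³ = 10·12²·(3·4+12)/16³ = 135/16 kN
  M_A = Pab²/L² = 10·4·12²/16² = 45/2 kN·m
  R_B = Pa²(a+3b)/L³ = 10·4²·(4+3·12)/16³ = 25/16 kN
  M_B = -Pa²b/L² = -10·4²·12/16² = -15/2 kN·m
Load 3 — applied couple M₀=15 kN·m at a=32/3 m (b=L-a=16/3):
  R_A = 6M₀ab/L³ = 6·15·(32/3)·(16/3)/16³ = 5/4 kN
  M_A = M₀b(2a-b)/L² = 15·(16/3)·(2·(32/3)-(16/3))/16² = 5 kN·m
  R_B = -6M₀ab/L³ = -6·15·(32/3)·(16/3)/16³ = -5/4 kN
  M_B = M₀a(2b-a)/L² = 15·(32/3)·(2·(16/3)-(32/3))/16² = 0 kN·m
Load 4 — applied couple M₀=3 kN·m at a=12 m (b=L-a=4):
  R_A = 6M₀ab/L³ = 6·3·12·4/16³ = 27/128 kN
  M_A = M₀b(2a-b)/L² = 3·4·(2·12-4)/16² = 15/16 kN·m
  R_B = -6M₀ab/L³ = -6·3·12·4/16³ = -27/128 kN
  M_B = M₀a(2b-a)/L² = 3·12·(2·4-12)/16² = -9/16 kN·m
Superposition: R_A = 32251/3200 kN, M_A = 11471/400 kN·m, R_B = -251/3200 kN, M_B = -2969/400 kN·m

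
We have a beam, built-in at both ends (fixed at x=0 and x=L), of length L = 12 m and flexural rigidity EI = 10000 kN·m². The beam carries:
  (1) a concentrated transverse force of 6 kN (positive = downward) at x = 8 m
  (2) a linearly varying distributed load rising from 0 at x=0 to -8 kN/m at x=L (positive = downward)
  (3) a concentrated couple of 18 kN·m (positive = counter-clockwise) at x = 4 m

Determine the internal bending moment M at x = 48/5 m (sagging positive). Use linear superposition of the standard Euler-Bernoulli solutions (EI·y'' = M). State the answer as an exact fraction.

M(48/5) = -42/125 kN·m

Load 1 — point force P=6 kN at a=8 m (b=L-a=4):
  M_1 = Pa²(a+3b)(L-x)/L³ - Pa²b/L²  [x>a] = 6·8²·(8+3·4)·(12-(48/5))/12³ - 6·8²·4/12² = 0 kN·m
Load 2 — triangular load w₀=-8 kN/m (0→w₀ over full span):
  M_2 = 3w₀Lx/20 - w₀L²/30 - w₀x³/(6L) = 3·(-8)·12·(48/5)/20 - (-8)·12²/30 - (-8)·(48/5)³/(6·12) = -192/125 kN·m
Load 3 — applied couple M₀=18 kN·m at a=4 m (b=L-a=8):
  M_3 = R_Ax - M_A - M₀  [x>a] with R_A=2, M_A=0 = 2·(48/5) - 0 - 18 = 6/5 kN·m
Superposition: M = Σ M_i = -42/125 kN·m ≈ -0.336000 kN·m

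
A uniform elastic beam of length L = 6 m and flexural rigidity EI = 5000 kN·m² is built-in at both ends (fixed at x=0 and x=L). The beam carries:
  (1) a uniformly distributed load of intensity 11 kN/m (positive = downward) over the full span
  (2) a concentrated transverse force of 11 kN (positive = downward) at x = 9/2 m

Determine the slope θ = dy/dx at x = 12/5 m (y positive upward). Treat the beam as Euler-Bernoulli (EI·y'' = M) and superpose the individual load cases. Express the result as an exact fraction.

θ(12/5) = -11979/5000000 rad

Load 1 — uniform load w=11 kN/m over full span:
  θ_1 = -wx(L-x)(L-2x)/(12EI) = -11·(12/5)·(6-(12/5))·(6-2·(12/5))/(12·5000) = -297/156250 rad
Load 2 — point force P=11 kN at a=9/2 m (b=L-a=3/2):
  θ_2 = -Pb²x(2aL-(3a+b)x)/(2L³EI)  [x≤a] = -11·(3/2)²·(12/5)·(2·(9/2)·6-(3·(9/2)+(3/2))·(12/5))/(2·6³·5000) = -99/200000 rad
Superposition: θ = Σ θ_i = -11979/5000000 rad ≈ -0.002396 rad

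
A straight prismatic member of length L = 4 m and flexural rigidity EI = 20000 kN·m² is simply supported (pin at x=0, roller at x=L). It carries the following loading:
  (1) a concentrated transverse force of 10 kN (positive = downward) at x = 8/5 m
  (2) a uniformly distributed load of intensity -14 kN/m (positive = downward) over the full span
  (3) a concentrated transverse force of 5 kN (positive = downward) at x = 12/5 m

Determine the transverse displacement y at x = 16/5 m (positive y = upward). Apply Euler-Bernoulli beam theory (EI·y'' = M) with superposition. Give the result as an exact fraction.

y(16/5) = 333/390625 m

Load 1 — point force P=10 kN at a=8/5 m (b=L-a=12/5):
  y_1 = -Pa(L-x)(2Lx-a²-x²)/(6LEI)  [x>a] = -10·(8/5)·(4-(16/5))·(2·4·(16/5)-(8/5)²-(16/5)²)/(6·4·20000) = -16/46875 m
Load 2 — uniform load w=-14 kN/m over full span:
  y_2 = -wx(L³-2Lx²+x³)/(24EI) = -(-14)·(16/5)·(4³-2·4·(16/5)²+(16/5)³)/(24·20000) = 1624/1171875 m
Load 3 — point force P=5 kN at a=12/5 m (b=L-a=8/5):
  y_3 = -Pa(L-x)(2Lx-a²-x²)/(6LEI)  [x>a] = -5·(12/5)·(4-(16/5))·(2·4·(16/5)-(12/5)²-(16/5)²)/(6·4·20000) = -3/15625 m
Superposition: y = Σ y_i = 333/390625 m ≈ 0.000852 m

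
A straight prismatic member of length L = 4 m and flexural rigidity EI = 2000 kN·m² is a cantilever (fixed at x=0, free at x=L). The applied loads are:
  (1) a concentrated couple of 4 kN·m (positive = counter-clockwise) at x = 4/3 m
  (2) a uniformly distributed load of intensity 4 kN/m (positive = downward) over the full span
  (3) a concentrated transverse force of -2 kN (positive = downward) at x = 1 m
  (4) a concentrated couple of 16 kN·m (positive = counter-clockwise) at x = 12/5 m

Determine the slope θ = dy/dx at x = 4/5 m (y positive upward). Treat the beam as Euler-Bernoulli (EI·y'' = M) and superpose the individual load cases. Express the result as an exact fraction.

Load 1 — applied couple M₀=4 kN·m at a=4/3 m (b=L-a=8/3):
  θ_1 = M₀x/EI  [x≤a] = 4·(4/5)/2000 = 1/625 rad
Load 2 — uniform load w=4 kN/m over full span:
  θ_2 = -wx(x²-3Lx+3L²)/(6EI) = -4·(4/5)·((4/5)²-3·4·(4/5)+3·4²)/(6·2000) = -488/46875 rad
Load 3 — point force P=-2 kN at a=1 m (b=L-a=3):
  θ_3 = -Px(2a-x)/(2EI)  [x≤a] = -(-2)·(4/5)·(2·1-(4/5))/(2·2000) = 3/6250 rad
Load 4 — applied couple M₀=16 kN·m at a=12/5 m (b=L-a=8/5):
  θ_4 = M₀x/EI  [x≤a] = 16·(4/5)/2000 = 4/625 rad
Superposition: θ = Σ θ_i = -181/93750 rad ≈ -0.001931 rad

θ(4/5) = -181/93750 rad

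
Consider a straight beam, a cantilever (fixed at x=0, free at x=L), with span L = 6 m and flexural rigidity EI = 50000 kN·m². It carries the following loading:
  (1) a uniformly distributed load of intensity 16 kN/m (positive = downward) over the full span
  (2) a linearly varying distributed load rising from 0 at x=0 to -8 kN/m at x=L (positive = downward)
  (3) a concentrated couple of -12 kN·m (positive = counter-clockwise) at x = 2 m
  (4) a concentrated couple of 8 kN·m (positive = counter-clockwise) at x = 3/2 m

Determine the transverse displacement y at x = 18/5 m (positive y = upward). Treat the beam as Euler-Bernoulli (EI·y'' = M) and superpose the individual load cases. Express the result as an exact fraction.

y(18/5) = -12777249/781250000 m

Load 1 — uniform load w=16 kN/m over full span:
  y_1 = -wx²(x²-4Lx+6L²)/(24EI) = -16·(18/5)²·((18/5)²-4·6·(18/5)+6·6²)/(24·50000) = -48114/1953125 m
Load 2 — triangular load w₀=-8 kN/m (0→w₀ over full span):
  y_2 = (w₀Lx³/12-w₀L²x²/6-w₀x⁵/(120L))/EI = ((-8)·6·(18/5)³/12-(-8)·6²·(18/5)²/6-(-8)·(18/5)⁵/(120·6))/50000 = 431811/48828125 m
Load 3 — applied couple M₀=-12 kN·m at a=2 m (b=L-a=4):
  y_3 = M₀a(2x-a)/(2EI)  [x>a] = (-12)·2·(2·(18/5)-2)/(2·50000) = -39/31250 m
Load 4 — applied couple M₀=8 kN·m at a=3/2 m (b=L-a=9/2):
  y_4 = M₀a(2x-a)/(2EI)  [x>a] = 8·(3/2)·(2·(18/5)-(3/2))/(2·50000) = 171/250000 m
Superposition: y = Σ y_i = -12777249/781250000 m ≈ -0.016355 m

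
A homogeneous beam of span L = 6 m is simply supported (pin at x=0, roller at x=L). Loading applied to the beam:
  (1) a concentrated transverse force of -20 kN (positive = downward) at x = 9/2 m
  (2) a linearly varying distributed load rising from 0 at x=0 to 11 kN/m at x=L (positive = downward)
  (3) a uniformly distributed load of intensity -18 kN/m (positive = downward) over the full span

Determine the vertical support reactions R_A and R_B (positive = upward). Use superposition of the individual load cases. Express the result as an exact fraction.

R_A = -48 kN, R_B = -47 kN

Load 1 — point force P=-20 kN at a=9/2 m (b=L-a=3/2):
  R_A = Pb/L = (-20)·(3/2)/6 = -5 kN
  R_B = Pa/L = (-20)·(9/2)/6 = -15 kN
Load 2 — triangular load w₀=11 kN/m (0→w₀ over full span):
  R_A = w₀L/6 = 11·6/6 = 11 kN
  R_B = w₀L/3 = 11·6/3 = 22 kN
Load 3 — uniform load w=-18 kN/m over full span:
  R_A = wL/2 = (-18)·6/2 = -54 kN
  R_B = wL/2 = (-18)·6/2 = -54 kN
Superposition: R_A = -48 kN, R_B = -47 kN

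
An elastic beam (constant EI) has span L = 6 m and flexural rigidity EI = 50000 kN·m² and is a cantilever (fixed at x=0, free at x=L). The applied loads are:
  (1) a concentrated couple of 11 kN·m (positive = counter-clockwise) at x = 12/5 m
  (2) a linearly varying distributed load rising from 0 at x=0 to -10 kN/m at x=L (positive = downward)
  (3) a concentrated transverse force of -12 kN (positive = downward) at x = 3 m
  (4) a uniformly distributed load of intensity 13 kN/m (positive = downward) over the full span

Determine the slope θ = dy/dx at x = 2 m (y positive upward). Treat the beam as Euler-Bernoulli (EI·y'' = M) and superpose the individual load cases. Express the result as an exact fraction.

Load 1 — applied couple M₀=11 kN·m at a=12/5 m (b=L-a=18/5):
  θ_1 = M₀x/EI  [x≤a] = 11·2/50000 = 11/25000 rad
Load 2 — triangular load w₀=-10 kN/m (0→w₀ over full span):
  θ_2 = (w₀Lx²/4-w₀L²x/3-w₀x⁴/(24L))/EI = ((-10)·6·2²/4-(-10)·6²·2/3-(-10)·2⁴/(24·6))/50000 = 163/45000 rad
Load 3 — point force P=-12 kN at a=3 m (b=L-a=3):
  θ_3 = -Px(2a-x)/(2EI)  [x≤a] = -(-12)·2·(2·3-2)/(2·50000) = 3/3125 rad
Load 4 — uniform load w=13 kN/m over full span:
  θ_4 = -wx(x²-3Lx+3L²)/(6EI) = -13·2·(2²-3·6·2+3·6²)/(6·50000) = -247/37500 rad
Superposition: θ = Σ θ_i = -44/28125 rad ≈ -0.001564 rad

θ(2) = -44/28125 rad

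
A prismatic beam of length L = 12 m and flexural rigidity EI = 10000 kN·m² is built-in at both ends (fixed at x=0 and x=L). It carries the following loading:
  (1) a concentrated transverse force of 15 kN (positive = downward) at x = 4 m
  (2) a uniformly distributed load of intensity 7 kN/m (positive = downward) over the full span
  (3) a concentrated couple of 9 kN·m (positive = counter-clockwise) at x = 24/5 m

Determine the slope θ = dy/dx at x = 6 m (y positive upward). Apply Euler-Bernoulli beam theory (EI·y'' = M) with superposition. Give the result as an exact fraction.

θ(6) = 19/15625 rad

Load 1 — point force P=15 kN at a=4 m (b=L-a=8):
  θ_1 = Pa²(L-x)(2bL-(3b+a)(L-x))/(2L³EI)  [x>a] = 15·4²·(12-6)·(2·8·12-(3·8+4)·(12-6))/(2·12³·10000) = 1/1000 rad
Load 2 — uniform load w=7 kN/m over full span:
  θ_2 = -wx(L-x)(L-2x)/(12EI) = -7·6·(12-6)·(12-2·6)/(12·10000) = 0 rad
Load 3 — applied couple M₀=9 kN·m at a=24/5 m (b=L-a=36/5):
  θ_3 = (R_Ax²/2 - M_Ax - M₀(x-a))/EI  [x>a] with R_A=27/25, M_A=27/25 = ((27/25)·6²/2 - (27/25)·6 - 9·(6-(24/5)))/10000 = 27/125000 rad
Superposition: θ = Σ θ_i = 19/15625 rad ≈ 0.001216 rad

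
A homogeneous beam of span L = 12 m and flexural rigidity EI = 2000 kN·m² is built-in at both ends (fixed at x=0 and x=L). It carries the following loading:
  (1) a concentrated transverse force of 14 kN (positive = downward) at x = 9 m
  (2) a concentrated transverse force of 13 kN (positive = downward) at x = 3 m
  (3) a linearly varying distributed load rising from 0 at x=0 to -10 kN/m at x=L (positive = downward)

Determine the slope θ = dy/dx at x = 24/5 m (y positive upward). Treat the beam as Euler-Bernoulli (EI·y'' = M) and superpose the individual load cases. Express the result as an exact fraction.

Load 1 — point force P=14 kN at a=9 m (b=L-a=3):
  θ_1 = -Pb²x(2aL-(3a+b)x)/(2L³EI)  [x≤a] = -14·3²·(24/5)·(2·9·12-(3·9+3)·(24/5))/(2·12³·2000) = -63/10000 rad
Load 2 — point force P=13 kN at a=3 m (b=L-a=9):
  θ_2 = Pa²(L-x)(2bL-(3b+a)(L-x))/(2L³EI)  [x>a] = 13·3²·(12-(24/5))·(2·9·12-(3·9+3)·(12-(24/5)))/(2·12³·2000) = 0 rad
Load 3 — triangular load w₀=-10 kN/m (0→w₀ over full span):
  θ_3 = -w₀(2x(L-x)(L-2x)(x+2L)+x²(L-x)²)/(120LEI) = -(-10)·(2·(24/5)·(12-(24/5))·(12-2·(24/5))·((24/5)+2·12)+(24/5)²·(12-(24/5))²)/(120·12·2000) = 324/15625 rad
Superposition: θ = Σ θ_i = 3609/250000 rad ≈ 0.014436 rad

θ(24/5) = 3609/250000 rad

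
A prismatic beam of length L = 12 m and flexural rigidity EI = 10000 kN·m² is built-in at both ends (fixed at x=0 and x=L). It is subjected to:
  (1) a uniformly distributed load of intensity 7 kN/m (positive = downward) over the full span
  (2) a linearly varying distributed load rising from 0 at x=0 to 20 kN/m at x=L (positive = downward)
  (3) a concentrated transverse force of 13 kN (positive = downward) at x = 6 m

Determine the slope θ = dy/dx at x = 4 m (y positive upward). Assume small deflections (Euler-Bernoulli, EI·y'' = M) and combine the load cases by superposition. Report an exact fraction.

θ(4) = -193/9000 rad

Load 1 — uniform load w=7 kN/m over full span:
  θ_1 = -wx(L-x)(L-2x)/(12EI) = -7·4·(12-4)·(12-2·4)/(12·10000) = -14/1875 rad
Load 2 — triangular load w₀=20 kN/m (0→w₀ over full span):
  θ_2 = -w₀(2x(L-x)(L-2x)(x+2L)+x²(L-x)²)/(120LEI) = -20·(2·4·(12-4)·(12-2·4)·(4+2·12)+4²·(12-4)²)/(120·12·10000) = -64/5625 rad
Load 3 — point force P=13 kN at a=6 m (b=L-a=6):
  θ_3 = -Pb²x(2aL-(3a+b)x)/(2L³EI)  [x≤a] = -13·6²·4·(2·6·12-(3·6+6)·4)/(2·12³·10000) = -13/5000 rad
Superposition: θ = Σ θ_i = -193/9000 rad ≈ -0.021444 rad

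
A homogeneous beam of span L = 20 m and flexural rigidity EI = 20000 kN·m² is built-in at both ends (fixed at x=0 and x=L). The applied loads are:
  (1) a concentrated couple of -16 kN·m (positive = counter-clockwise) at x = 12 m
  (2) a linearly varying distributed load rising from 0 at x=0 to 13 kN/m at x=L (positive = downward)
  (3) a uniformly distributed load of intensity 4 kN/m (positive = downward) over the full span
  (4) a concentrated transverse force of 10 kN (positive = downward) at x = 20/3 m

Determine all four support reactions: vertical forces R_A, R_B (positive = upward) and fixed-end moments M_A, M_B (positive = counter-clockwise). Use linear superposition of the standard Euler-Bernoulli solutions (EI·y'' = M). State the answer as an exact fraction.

R_A = 287737/3375 kN, M_A = 223544/675 kN·m, R_B = 454763/3375 kN, M_B = -276796/675 kN·m

Load 1 — applied couple M₀=-16 kN·m at a=12 m (b=L-a=8):
  R_A = 6M₀ab/L³ = 6·(-16)·12·8/20³ = -144/125 kN
  M_A = M₀b(2a-b)/L² = (-16)·8·(2·12-8)/20² = -128/25 kN·m
  R_B = -6M₀ab/L³ = -6·(-16)·12·8/20³ = 144/125 kN
  M_B = M₀a(2b-a)/L² = (-16)·12·(2·8-12)/20² = -48/25 kN·m
Load 2 — triangular load w₀=13 kN/m (0→w₀ over full span):
  R_A = 3w₀L/20 = 3·13·20/20 = 39 kN
  M_A = w₀L²/30 = 13·20²/30 = 520/3 kN·m
  R_B = 7w₀L/20 = 7·13·20/20 = 91 kN
  M_B = -w₀L²/20 = -13·20²/20 = -260 kN·m
Load 3 — uniform load w=4 kN/m over full span:
  R_A = wL/2 = 4·20/2 = 40 kN
  M_A = wL²/12 = 4·20²/12 = 400/3 kN·m
  R_B = wL/2 = 4·20/2 = 40 kN
  M_B = -wL²/12 = -4·20²/12 = -400/3 kN·m
Load 4 — point force P=10 kN at a=20/3 m (b=L-a=40/3):
  R_A = Pb²(3a+b)/L³ = 10·(40/3)²·(3·(20/3)+(40/3))/20³ = 200/27 kN
  M_A = Pab²/L² = 10·(20/3)·(40/3)²/20² = 800/27 kN·m
  R_B = Pa²(a+3b)/L³ = 10·(20/3)²·((20/3)+3·(40/3))/20³ = 70/27 kN
  M_B = -Pa²b/L² = -10·(20/3)²·(40/3)/20² = -400/27 kN·m
Superposition: R_A = 287737/3375 kN, M_A = 223544/675 kN·m, R_B = 454763/3375 kN, M_B = -276796/675 kN·m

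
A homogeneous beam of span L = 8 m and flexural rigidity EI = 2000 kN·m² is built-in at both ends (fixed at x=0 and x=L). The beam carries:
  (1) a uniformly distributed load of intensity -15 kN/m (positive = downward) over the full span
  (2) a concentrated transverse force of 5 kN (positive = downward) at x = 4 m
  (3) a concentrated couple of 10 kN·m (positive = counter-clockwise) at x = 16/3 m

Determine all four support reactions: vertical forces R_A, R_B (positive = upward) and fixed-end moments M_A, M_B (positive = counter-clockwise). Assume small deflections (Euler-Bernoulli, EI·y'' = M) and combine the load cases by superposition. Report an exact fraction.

R_A = -335/6 kN, M_A = -215/3 kN·m, R_B = -355/6 kN, M_B = 75 kN·m

Load 1 — uniform load w=-15 kN/m over full span:
  R_A = wL/2 = (-15)·8/2 = -60 kN
  M_A = wL²/12 = (-15)·8²/12 = -80 kN·m
  R_B = wL/2 = (-15)·8/2 = -60 kN
  M_B = -wL²/12 = -(-15)·8²/12 = 80 kN·m
Load 2 — point force P=5 kN at a=4 m (b=L-a=4):
  R_A = Pb²(3a+b)/L³ = 5·4²·(3·4+4)/8³ = 5/2 kN
  M_A = Pab²/L² = 5·4·4²/8² = 5 kN·m
  R_B = Pa²(a+3b)/L³ = 5·4²·(4+3·4)/8³ = 5/2 kN
  M_B = -Pa²b/L² = -5·4²·4/8² = -5 kN·m
Load 3 — applied couple M₀=10 kN·m at a=16/3 m (b=L-a=8/3):
  R_A = 6M₀ab/L³ = 6·10·(16/3)·(8/3)/8³ = 5/3 kN
  M_A = M₀b(2a-b)/L² = 10·(8/3)·(2·(16/3)-(8/3))/8² = 10/3 kN·m
  R_B = -6M₀ab/L³ = -6·10·(16/3)·(8/3)/8³ = -5/3 kN
  M_B = M₀a(2b-a)/L² = 10·(16/3)·(2·(8/3)-(16/3))/8² = 0 kN·m
Superposition: R_A = -335/6 kN, M_A = -215/3 kN·m, R_B = -355/6 kN, M_B = 75 kN·m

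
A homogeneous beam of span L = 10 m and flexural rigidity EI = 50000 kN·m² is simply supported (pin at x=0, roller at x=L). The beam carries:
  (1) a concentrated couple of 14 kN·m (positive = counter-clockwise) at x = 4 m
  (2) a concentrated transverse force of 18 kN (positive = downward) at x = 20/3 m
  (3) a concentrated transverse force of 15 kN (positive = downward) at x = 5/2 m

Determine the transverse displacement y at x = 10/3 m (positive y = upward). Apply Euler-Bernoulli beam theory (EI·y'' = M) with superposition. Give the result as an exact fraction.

y(10/3) = -291493/32400000 m

Load 1 — applied couple M₀=14 kN·m at a=4 m (b=L-a=6):
  y_1 = (M₀x³/(6L)+C₁x)/EI  [x≤a] with C₁=M₀(3b²-L²)/(6L)=28/15 = (14·(10/3)³/(6·10)+(28/15)·(10/3))/50000 = 301/1012500 m
Load 2 — point force P=18 kN at a=20/3 m (b=L-a=10/3):
  y_2 = -Pbx(L²-b²-x²)/(6LEI)  [x≤a] = -18·(10/3)·(10/3)·(10²-(10/3)²-(10/3)²)/(6·10·50000) = -7/1350 m
Load 3 — point force P=15 kN at a=5/2 m (b=L-a=15/2):
  y_3 = -Pa(L-x)(2Lx-a²-x²)/(6LEI)  [x>a] = -15·(5/2)·(10-(10/3))·(2·10·(10/3)-(5/2)²-(10/3)²)/(6·10·50000) = -71/17280 m
Superposition: y = Σ y_i = -291493/32400000 m ≈ -0.008997 m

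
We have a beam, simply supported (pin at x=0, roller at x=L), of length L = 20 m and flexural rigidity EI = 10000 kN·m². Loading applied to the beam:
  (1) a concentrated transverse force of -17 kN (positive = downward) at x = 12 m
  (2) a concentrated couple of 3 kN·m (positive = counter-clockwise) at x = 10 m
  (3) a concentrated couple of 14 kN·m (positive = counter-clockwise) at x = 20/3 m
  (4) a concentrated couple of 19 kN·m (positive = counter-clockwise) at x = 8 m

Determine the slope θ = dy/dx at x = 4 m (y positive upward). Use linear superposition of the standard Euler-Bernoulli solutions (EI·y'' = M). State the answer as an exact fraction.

θ(4) = 32303/900000 rad

Load 1 — point force P=-17 kN at a=12 m (b=L-a=8):
  θ_1 = -Pb(L²-b²-3x²)/(6LEI)  [x≤a] = -(-17)·8·(20²-8²-3·4²)/(6·20·10000) = 102/3125 rad
Load 2 — applied couple M₀=3 kN·m at a=10 m (b=L-a=10):
  θ_2 = (M₀x²/(2L)+C₁)/EI  [x≤a] with C₁=M₀(3b²-L²)/(6L)=-5/2 = (3·4²/(2·20)+(-5/2))/10000 = -13/100000 rad
Load 3 — applied couple M₀=14 kN·m at a=20/3 m (b=L-a=40/3):
  θ_3 = (M₀x²/(2L)+C₁)/EI  [x≤a] with C₁=M₀(3b²-L²)/(6L)=140/9 = (14·4²/(2·20)+(140/9))/10000 = 119/56250 rad
Load 4 — applied couple M₀=19 kN·m at a=8 m (b=L-a=12):
  θ_4 = (M₀x²/(2L)+C₁)/EI  [x≤a] with C₁=M₀(3b²-L²)/(6L)=76/15 = (19·4²/(2·20)+(76/15))/10000 = 19/15000 rad
Superposition: θ = Σ θ_i = 32303/900000 rad ≈ 0.035892 rad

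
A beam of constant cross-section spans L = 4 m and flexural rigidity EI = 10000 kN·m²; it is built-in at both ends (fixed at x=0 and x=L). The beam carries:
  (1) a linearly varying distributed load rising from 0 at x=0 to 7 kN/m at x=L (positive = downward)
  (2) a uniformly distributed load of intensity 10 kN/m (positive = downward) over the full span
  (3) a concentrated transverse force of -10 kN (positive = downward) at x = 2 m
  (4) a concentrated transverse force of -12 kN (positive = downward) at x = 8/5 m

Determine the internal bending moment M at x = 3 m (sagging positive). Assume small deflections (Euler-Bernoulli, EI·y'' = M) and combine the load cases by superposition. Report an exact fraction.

M(3) = 9127/3000 kN·m

Load 1 — triangular load w₀=7 kN/m (0→w₀ over full span):
  M_1 = 3w₀Lx/20 - w₀L²/30 - w₀x³/(6L) = 3·7·4·3/20 - 7·4²/30 - 7·3³/(6·4) = 119/120 kN·m
Load 2 — uniform load w=10 kN/m over full span:
  M_2 = wLx/2 - wL²/12 - wx²/2 = 10·4·3/2 - 10·4²/12 - 10·3²/2 = 5/3 kN·m
Load 3 — point force P=-10 kN at a=2 m (b=L-a=2):
  M_3 = Pa²(a+3b)(L-x)/L³ - Pa²b/L²  [x>a] = (-10)·2²·(2+3·2)·(4-3)/4³ - (-10)·2²·2/4² = 0 kN·m
Load 4 — point force P=-12 kN at a=8/5 m (b=L-a=12/5):
  M_4 = Pa²(a+3b)(L-x)/L³ - Pa²b/L²  [x>a] = (-12)·(8/5)²·((8/5)+3·(12/5))·(4-3)/4³ - (-12)·(8/5)²·(12/5)/4² = 48/125 kN·m
Superposition: M = Σ M_i = 9127/3000 kN·m ≈ 3.042333 kN·m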